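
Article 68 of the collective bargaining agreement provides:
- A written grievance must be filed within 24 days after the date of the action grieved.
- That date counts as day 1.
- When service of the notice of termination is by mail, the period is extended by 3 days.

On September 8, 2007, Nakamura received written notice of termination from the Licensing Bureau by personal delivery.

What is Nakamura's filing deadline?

Counting September 8, 2007 as day 1, day 24 is October 1, 2007.
Service was not by mail, so no mail extension applies.

October 1, 2007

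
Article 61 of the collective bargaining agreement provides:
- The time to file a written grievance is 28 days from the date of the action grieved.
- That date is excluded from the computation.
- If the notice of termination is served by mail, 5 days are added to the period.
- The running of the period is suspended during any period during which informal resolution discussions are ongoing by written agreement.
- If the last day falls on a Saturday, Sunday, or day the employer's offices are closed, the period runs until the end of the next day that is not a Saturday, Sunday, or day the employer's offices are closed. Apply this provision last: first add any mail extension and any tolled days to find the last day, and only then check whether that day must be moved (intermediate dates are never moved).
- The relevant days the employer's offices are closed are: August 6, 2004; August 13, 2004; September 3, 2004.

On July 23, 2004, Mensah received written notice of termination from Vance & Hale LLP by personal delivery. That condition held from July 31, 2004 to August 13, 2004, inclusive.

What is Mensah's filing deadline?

28 days after July 23, 2004 is August 20, 2004.
Service was not by mail, so no mail extension applies.
From July 31, 2004 through August 13, 2004 inclusive is 14 days; tolling adds 14 days: August 20, 2004 + 14 days = September 3, 2004.
September 3, 2004 is a listed holiday; September 4, 2004 is Saturday; September 5, 2004 is Sunday. The next qualifying day is September 6, 2004.

September 6, 2004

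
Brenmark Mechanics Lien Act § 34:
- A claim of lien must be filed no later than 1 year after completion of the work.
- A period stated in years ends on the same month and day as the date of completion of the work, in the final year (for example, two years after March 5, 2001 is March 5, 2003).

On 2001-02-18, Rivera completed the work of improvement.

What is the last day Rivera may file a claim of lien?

1 year after 2001-02-18 is February 18, 2002.

February 18, 2002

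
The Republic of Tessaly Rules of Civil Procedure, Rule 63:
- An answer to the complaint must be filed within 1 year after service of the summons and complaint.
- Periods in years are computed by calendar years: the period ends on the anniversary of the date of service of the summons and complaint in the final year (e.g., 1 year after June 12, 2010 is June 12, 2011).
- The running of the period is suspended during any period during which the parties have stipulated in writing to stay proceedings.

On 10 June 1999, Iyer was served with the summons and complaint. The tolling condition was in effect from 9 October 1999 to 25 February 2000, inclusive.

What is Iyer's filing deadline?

October 28, 2000

1 year after 10 June 1999 is June 10, 2000.
From October 9, 1999 through February 25, 2000 inclusive is 140 days; tolling adds 140 days: June 10, 2000 + 140 days = October 28, 2000.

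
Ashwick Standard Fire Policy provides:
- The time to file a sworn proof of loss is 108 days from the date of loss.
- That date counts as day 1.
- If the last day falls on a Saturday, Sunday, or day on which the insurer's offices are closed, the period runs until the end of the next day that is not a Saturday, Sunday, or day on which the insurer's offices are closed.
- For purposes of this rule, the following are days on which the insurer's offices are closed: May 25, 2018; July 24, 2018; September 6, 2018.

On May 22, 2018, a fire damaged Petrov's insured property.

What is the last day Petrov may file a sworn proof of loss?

September 7, 2018

Counting May 22, 2018 as day 1, day 108 is September 6, 2018.
September 6, 2018 is a listed holiday. The next qualifying day is September 7, 2018.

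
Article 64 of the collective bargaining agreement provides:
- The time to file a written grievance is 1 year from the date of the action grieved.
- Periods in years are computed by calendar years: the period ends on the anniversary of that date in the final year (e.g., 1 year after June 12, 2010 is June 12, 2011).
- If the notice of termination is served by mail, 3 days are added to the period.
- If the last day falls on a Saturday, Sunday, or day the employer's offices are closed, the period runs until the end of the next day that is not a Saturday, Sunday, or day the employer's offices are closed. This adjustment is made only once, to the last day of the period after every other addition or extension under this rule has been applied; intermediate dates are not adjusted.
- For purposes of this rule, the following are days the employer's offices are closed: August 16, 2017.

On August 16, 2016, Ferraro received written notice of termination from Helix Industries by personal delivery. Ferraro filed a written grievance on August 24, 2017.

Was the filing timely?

No

1 year after August 16, 2016 is August 16, 2017.
Service was not by mail, so no mail extension applies.
August 16, 2017 is a listed holiday. The next qualifying day is August 17, 2017.
The deadline is August 17, 2017; the filing on August 24, 2017 is after that date.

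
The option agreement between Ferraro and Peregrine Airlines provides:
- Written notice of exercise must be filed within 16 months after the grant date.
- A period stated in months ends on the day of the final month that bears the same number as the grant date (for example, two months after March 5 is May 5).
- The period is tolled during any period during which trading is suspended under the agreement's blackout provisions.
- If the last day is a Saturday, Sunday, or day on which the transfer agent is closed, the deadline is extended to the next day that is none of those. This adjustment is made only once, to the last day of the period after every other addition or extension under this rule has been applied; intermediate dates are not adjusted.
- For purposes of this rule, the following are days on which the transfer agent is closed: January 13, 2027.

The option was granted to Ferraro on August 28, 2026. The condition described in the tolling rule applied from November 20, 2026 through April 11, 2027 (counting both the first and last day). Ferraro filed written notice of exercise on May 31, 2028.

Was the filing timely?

16 months after August 28, 2026 is December 28, 2027.
From November 20, 2026 through April 11, 2027 inclusive is 143 days; tolling adds 143 days: December 28, 2027 + 143 days = May 19, 2028.
May 19, 2028 is a Friday and not a day on which the transfer agent is closed, so no extension applies.
The deadline is May 19, 2028; the filing on May 31, 2028 is after that date.

No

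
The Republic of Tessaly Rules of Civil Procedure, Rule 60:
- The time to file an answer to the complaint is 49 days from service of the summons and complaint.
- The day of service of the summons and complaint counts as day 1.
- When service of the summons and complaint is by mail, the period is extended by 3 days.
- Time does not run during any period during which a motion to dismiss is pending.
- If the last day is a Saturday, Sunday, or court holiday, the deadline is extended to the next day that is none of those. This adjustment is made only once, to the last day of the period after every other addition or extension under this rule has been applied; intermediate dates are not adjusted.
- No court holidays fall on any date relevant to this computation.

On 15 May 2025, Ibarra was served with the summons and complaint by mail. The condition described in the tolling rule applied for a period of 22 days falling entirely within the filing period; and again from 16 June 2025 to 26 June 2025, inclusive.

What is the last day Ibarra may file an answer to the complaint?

Counting 15 May 2025 as day 1, day 49 is July 2, 2025.
Service was by mail, adding 3 days: July 2, 2025 + 3 days = July 5, 2025.
Tolling adds 22 days: July 5, 2025 + 22 days = July 27, 2025.
From June 16, 2025 through June 26, 2025 inclusive is 11 days; tolling adds 11 days: July 27, 2025 + 11 days = August 7, 2025.
August 7, 2025 is a Thursday and not a court holiday, so no extension applies.

August 7, 2025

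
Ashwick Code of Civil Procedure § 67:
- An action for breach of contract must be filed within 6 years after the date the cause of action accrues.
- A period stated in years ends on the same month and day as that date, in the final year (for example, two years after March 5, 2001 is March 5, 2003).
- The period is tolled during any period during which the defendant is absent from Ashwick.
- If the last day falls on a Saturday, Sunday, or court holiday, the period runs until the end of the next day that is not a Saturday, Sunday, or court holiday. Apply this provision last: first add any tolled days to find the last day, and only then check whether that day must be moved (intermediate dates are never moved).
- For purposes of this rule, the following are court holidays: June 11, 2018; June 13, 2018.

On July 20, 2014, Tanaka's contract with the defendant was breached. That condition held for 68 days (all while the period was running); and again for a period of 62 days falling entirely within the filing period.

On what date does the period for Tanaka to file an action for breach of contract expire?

November 27, 2020

6 years after July 20, 2014 is July 20, 2020.
Tolling adds 68 days: July 20, 2020 + 68 days = September 26, 2020.
Tolling adds 62 days: September 26, 2020 + 62 days = November 27, 2020.
November 27, 2020 is a Friday and not a court holiday, so no extension applies.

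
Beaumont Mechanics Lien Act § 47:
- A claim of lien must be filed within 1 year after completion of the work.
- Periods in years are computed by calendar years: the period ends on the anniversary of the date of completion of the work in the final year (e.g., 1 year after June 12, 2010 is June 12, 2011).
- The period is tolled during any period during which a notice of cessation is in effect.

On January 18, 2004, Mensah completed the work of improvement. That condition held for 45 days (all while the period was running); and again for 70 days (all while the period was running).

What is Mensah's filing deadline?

1 year after January 18, 2004 is January 18, 2005.
Tolling adds 45 days: January 18, 2005 + 45 days = March 4, 2005.
Tolling adds 70 days: March 4, 2005 + 70 days = May 13, 2005.

May 13, 2005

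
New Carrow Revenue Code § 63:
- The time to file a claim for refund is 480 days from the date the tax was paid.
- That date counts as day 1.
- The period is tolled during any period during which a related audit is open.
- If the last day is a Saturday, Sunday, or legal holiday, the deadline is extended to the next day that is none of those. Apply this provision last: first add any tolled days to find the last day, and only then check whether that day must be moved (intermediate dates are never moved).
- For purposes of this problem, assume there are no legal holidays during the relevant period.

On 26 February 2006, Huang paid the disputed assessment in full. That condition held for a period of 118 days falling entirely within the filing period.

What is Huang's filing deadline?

October 16, 2007

Counting 26 February 2006 as day 1, day 480 is June 20, 2007.
Tolling adds 118 days: June 20, 2007 + 118 days = October 16, 2007.
October 16, 2007 is a Tuesday and not a legal holiday, so no extension applies.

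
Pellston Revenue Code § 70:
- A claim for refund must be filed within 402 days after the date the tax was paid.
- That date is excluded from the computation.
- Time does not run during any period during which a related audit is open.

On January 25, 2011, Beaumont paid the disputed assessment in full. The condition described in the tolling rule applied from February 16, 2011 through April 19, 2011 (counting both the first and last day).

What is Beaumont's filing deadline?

402 days after January 25, 2011 is March 2, 2012.
From February 16, 2011 through April 19, 2011 inclusive is 63 days; tolling adds 63 days: March 2, 2012 + 63 days = May 4, 2012.

May 4, 2012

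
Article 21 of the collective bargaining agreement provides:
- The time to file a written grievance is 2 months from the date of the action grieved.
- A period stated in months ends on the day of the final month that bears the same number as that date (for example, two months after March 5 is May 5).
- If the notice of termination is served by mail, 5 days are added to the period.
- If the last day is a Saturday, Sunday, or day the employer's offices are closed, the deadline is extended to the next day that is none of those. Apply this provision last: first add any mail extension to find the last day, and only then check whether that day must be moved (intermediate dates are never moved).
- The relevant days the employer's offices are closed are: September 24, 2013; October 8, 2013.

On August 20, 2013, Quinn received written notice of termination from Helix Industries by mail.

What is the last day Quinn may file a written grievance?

October 25, 2013

2 months after August 20, 2013 is October 20, 2013.
Service was by mail, adding 5 days: October 20, 2013 + 5 days = October 25, 2013.
October 25, 2013 is a Friday and not a day the employer's offices are closed, so no extension applies.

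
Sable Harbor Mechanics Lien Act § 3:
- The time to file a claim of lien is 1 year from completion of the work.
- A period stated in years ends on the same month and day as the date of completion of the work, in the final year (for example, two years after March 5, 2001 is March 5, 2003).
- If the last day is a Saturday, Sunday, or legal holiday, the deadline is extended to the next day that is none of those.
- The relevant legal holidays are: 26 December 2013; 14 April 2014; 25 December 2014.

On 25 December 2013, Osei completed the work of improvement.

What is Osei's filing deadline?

December 26, 2014

1 year after 25 December 2013 is December 25, 2014.
December 25, 2014 is a listed holiday. The next qualifying day is December 26, 2014.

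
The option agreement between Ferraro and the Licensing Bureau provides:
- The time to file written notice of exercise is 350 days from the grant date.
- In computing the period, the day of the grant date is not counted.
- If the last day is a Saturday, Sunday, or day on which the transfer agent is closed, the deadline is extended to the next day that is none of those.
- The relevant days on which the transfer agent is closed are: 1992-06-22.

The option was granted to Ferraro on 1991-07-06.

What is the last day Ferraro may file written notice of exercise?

June 23, 1992

350 days after 1991-07-06 is June 20, 1992.
June 20, 1992 is Saturday; June 21, 1992 is Sunday; June 22, 1992 is a listed holiday. The next qualifying day is June 23, 1992.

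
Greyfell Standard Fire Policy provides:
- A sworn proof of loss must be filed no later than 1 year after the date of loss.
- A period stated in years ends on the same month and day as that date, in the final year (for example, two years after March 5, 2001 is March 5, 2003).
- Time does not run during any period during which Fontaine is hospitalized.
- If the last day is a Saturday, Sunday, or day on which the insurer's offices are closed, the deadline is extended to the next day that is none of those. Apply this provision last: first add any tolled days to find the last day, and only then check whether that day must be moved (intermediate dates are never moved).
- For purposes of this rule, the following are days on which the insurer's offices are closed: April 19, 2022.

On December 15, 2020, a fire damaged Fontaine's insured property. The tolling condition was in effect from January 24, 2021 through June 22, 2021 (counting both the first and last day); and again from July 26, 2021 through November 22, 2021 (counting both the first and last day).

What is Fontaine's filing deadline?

1 year after December 15, 2020 is December 15, 2021.
From January 24, 2021 through June 22, 2021 inclusive is 150 days; tolling adds 150 days: December 15, 2021 + 150 days = May 14, 2022.
From July 26, 2021 through November 22, 2021 inclusive is 120 days; tolling adds 120 days: May 14, 2022 + 120 days = September 11, 2022.
September 11, 2022 is Sunday. The next qualifying day is September 12, 2022.

September 12, 2022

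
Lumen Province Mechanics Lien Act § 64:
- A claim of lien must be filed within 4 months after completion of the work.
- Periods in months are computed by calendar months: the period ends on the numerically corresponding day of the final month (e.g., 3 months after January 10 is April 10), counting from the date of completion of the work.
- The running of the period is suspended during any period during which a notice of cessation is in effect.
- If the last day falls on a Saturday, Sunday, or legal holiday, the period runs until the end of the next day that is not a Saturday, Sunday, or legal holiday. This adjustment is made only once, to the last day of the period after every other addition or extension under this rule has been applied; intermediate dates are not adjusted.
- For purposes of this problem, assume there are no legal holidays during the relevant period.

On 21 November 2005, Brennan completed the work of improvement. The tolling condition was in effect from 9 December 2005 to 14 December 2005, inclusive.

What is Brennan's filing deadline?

4 months after 21 November 2005 is March 21, 2006.
From December 9, 2005 through December 14, 2005 inclusive is 6 days; tolling adds 6 days: March 21, 2006 + 6 days = March 27, 2006.
March 27, 2006 is a Monday and not a legal holiday, so no extension applies.

March 27, 2006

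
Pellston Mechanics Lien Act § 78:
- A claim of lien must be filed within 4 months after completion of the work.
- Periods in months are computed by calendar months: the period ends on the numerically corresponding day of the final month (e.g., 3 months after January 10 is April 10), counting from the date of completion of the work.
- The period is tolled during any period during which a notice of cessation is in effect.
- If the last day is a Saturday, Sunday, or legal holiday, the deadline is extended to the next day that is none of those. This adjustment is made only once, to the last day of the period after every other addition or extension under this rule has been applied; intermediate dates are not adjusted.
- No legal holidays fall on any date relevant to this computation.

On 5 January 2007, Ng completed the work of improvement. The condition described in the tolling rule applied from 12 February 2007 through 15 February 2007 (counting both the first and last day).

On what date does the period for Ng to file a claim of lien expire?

4 months after 5 January 2007 is May 5, 2007.
From February 12, 2007 through February 15, 2007 inclusive is 4 days; tolling adds 4 days: May 5, 2007 + 4 days = May 9, 2007.
May 9, 2007 is a Wednesday and not a legal holiday, so no extension applies.

May 9, 2007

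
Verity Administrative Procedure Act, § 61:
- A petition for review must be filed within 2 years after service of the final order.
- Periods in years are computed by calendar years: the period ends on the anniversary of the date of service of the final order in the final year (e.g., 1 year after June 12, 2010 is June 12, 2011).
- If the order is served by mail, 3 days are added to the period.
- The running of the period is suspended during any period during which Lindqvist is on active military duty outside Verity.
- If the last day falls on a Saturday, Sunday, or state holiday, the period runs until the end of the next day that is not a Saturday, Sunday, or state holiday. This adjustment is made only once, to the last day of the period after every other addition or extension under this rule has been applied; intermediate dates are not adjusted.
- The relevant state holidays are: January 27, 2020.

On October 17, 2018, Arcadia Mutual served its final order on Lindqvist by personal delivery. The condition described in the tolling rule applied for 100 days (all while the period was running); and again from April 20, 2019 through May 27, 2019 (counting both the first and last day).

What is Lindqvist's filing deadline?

March 4, 2021

2 years after October 17, 2018 is October 17, 2020.
Service was not by mail, so no mail extension applies.
Tolling adds 100 days: October 17, 2020 + 100 days = January 25, 2021.
From April 20, 2019 through May 27, 2019 inclusive is 38 days; tolling adds 38 days: January 25, 2021 + 38 days = March 4, 2021.
March 4, 2021 is a Thursday and not a state holiday, so no extension applies.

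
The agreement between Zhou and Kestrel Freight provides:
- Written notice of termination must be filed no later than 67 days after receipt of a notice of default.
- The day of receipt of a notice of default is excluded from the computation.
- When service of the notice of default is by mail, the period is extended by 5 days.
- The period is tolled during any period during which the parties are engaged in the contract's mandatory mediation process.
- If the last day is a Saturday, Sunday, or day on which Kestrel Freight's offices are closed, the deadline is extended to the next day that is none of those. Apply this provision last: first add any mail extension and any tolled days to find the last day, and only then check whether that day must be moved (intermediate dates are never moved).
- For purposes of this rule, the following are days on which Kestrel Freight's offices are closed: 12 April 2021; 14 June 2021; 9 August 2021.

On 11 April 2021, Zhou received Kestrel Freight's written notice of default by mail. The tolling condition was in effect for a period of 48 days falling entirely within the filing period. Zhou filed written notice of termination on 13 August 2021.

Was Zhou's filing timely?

67 days after 11 April 2021 is June 17, 2021.
Service was by mail, adding 5 days: June 17, 2021 + 5 days = June 22, 2021.
Tolling adds 48 days: June 22, 2021 + 48 days = August 9, 2021.
August 9, 2021 is a listed holiday. The next qualifying day is August 10, 2021.
The deadline is August 10, 2021; the filing on August 13, 2021 is after that date.

No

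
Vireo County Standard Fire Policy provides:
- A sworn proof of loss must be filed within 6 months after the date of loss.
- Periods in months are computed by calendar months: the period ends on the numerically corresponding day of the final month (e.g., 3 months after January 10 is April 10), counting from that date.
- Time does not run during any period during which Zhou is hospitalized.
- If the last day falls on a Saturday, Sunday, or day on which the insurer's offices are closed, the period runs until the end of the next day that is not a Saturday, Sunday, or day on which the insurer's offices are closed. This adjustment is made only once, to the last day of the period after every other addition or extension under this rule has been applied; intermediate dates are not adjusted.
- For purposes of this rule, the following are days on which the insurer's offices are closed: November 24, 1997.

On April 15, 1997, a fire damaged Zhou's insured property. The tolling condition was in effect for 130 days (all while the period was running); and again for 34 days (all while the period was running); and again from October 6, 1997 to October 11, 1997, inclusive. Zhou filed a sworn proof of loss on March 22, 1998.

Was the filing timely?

Yes

6 months after April 15, 1997 is October 15, 1997.
Tolling adds 130 days: October 15, 1997 + 130 days = February 22, 1998.
Tolling adds 34 days: February 22, 1998 + 34 days = March 28, 1998.
From October 6, 1997 through October 11, 1997 inclusive is 6 days; tolling adds 6 days: March 28, 1998 + 6 days = April 3, 1998.
April 3, 1998 is a Friday and not a day on which the insurer's offices are closed, so no extension applies.
The deadline is April 3, 1998; the filing on March 22, 1998 is on or before that date.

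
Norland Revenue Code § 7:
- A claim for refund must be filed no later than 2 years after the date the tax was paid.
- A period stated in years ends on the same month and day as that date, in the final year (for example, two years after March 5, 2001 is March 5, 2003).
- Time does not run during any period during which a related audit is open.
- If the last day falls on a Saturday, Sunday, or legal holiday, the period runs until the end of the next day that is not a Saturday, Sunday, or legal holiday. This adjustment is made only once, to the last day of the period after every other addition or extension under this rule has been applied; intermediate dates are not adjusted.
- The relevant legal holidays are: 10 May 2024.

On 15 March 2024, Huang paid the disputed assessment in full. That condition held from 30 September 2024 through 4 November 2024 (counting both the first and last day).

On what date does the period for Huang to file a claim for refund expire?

2 years after 15 March 2024 is March 15, 2026.
From September 30, 2024 through November 4, 2024 inclusive is 36 days; tolling adds 36 days: March 15, 2026 + 36 days = April 20, 2026.
April 20, 2026 is a Monday and not a legal holiday, so no extension applies.

April 20, 2026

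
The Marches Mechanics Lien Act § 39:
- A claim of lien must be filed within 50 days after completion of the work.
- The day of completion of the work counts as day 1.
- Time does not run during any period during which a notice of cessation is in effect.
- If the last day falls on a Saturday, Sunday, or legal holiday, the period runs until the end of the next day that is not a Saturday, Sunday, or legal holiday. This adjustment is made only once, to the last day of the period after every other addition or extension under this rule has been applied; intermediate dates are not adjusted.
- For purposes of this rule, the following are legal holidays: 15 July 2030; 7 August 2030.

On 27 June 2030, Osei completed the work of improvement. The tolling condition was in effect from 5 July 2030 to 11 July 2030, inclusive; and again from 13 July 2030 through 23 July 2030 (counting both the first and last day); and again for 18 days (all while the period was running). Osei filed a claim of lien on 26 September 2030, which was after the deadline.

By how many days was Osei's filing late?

Counting 27 June 2030 as day 1, day 50 is August 15, 2030.
From July 5, 2030 through July 11, 2030 inclusive is 7 days; tolling adds 7 days: August 15, 2030 + 7 days = August 22, 2030.
From July 13, 2030 through July 23, 2030 inclusive is 11 days; tolling adds 11 days: August 22, 2030 + 11 days = September 2, 2030.
Tolling adds 18 days: September 2, 2030 + 18 days = September 20, 2030.
September 20, 2030 is a Friday and not a legal holiday, so no extension applies.
The deadline is September 20, 2030; from September 20, 2030 to September 26, 2030 is 6 days.

6 days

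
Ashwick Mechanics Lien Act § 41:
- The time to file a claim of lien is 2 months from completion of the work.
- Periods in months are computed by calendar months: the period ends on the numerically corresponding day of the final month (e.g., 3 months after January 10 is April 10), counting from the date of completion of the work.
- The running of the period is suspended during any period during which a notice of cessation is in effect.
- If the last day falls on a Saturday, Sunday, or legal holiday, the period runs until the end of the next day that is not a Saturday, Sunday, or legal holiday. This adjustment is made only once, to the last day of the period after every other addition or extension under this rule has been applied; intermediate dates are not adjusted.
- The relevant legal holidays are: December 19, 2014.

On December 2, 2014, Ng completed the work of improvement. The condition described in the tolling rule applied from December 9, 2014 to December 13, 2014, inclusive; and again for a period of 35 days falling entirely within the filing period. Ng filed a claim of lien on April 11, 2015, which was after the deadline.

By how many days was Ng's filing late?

26 days

2 months after December 2, 2014 is February 2, 2015.
From December 9, 2014 through December 13, 2014 inclusive is 5 days; tolling adds 5 days: February 2, 2015 + 5 days = February 7, 2015.
Tolling adds 35 days: February 7, 2015 + 35 days = March 14, 2015.
March 14, 2015 is Saturday; March 15, 2015 is Sunday. The next qualifying day is March 16, 2015.
The deadline is March 16, 2015; from March 16, 2015 to April 11, 2015 is 26 days.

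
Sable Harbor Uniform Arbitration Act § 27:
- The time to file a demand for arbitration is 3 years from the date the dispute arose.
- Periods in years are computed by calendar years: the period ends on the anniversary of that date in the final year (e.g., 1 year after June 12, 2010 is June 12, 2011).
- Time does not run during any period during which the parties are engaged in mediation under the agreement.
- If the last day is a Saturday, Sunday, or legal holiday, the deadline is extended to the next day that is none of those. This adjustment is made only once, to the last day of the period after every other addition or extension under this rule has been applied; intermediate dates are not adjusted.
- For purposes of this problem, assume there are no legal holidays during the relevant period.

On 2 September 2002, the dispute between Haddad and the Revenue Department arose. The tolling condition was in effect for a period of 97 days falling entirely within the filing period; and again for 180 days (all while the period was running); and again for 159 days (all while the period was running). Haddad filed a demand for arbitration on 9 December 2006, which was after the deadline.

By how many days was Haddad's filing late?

26 days

3 years after 2 September 2002 is September 2, 2005.
Tolling adds 97 days: September 2, 2005 + 97 days = December 8, 2005.
Tolling adds 180 days: December 8, 2005 + 180 days = June 6, 2006.
Tolling adds 159 days: June 6, 2006 + 159 days = November 12, 2006.
November 12, 2006 is Sunday. The next qualifying day is November 13, 2006.
The deadline is November 13, 2006; from November 13, 2006 to December 9, 2006 is 26 days.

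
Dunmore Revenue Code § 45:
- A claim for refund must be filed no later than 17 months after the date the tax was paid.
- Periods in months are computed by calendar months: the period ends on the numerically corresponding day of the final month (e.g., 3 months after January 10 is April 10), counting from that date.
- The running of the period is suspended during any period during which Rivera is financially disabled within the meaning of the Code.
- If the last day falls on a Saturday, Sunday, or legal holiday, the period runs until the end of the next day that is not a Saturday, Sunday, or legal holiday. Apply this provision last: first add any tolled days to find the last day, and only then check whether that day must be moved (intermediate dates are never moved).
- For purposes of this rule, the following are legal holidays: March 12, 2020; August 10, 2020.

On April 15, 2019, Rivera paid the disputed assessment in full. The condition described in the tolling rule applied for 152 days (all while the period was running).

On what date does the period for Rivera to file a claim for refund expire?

17 months after April 15, 2019 is September 15, 2020.
Tolling adds 152 days: September 15, 2020 + 152 days = February 14, 2021.
February 14, 2021 is Sunday. The next qualifying day is February 15, 2021.

February 15, 2021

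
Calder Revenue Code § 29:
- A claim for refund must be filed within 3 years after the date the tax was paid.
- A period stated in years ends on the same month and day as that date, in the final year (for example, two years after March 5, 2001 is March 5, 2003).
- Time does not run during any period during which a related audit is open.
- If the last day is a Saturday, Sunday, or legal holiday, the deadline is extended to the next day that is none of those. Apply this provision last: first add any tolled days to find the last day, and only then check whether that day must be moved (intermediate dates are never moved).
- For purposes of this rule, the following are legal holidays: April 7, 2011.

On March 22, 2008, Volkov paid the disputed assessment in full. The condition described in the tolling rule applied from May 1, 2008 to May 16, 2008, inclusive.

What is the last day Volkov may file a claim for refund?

3 years after March 22, 2008 is March 22, 2011.
From May 1, 2008 through May 16, 2008 inclusive is 16 days; tolling adds 16 days: March 22, 2011 + 16 days = April 7, 2011.
April 7, 2011 is a listed holiday. The next qualifying day is April 8, 2011.

April 8, 2011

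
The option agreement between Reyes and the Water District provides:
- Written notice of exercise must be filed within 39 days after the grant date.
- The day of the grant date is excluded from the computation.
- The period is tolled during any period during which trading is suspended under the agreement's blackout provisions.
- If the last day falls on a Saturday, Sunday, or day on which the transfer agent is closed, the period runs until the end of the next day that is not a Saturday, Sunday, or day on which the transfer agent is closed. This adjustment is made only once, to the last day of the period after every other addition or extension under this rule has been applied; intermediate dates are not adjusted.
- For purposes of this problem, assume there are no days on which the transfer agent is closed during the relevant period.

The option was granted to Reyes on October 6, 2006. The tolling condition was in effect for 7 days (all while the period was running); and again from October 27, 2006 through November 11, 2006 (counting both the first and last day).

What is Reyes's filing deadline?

December 7, 2006

39 days after October 6, 2006 is November 14, 2006.
Tolling adds 7 days: November 14, 2006 + 7 days = November 21, 2006.
From October 27, 2006 through November 11, 2006 inclusive is 16 days; tolling adds 16 days: November 21, 2006 + 16 days = December 7, 2006.
December 7, 2006 is a Thursday and not a day on which the transfer agent is closed, so no extension applies.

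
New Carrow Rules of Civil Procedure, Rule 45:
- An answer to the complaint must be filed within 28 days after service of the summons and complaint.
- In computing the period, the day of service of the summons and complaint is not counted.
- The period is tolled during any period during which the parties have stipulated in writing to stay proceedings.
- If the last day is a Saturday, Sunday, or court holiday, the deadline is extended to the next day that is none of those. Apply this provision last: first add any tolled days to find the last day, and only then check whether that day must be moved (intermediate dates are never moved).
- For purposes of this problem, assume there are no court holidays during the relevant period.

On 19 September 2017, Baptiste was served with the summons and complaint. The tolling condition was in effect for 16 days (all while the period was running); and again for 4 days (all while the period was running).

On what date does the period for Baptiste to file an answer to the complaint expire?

November 6, 2017

28 days after 19 September 2017 is October 17, 2017.
Tolling adds 16 days: October 17, 2017 + 16 days = November 2, 2017.
Tolling adds 4 days: November 2, 2017 + 4 days = November 6, 2017.
November 6, 2017 is a Monday and not a court holiday, so no extension applies.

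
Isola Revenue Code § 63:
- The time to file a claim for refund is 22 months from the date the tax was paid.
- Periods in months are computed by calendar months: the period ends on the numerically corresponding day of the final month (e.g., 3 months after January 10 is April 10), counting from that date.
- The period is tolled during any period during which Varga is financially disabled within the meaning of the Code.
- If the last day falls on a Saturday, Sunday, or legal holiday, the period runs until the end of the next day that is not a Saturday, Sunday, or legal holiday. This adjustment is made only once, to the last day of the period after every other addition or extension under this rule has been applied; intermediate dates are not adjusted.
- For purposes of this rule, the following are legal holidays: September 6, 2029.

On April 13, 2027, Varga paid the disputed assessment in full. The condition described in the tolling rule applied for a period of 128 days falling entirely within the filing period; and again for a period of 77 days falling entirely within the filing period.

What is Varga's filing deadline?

22 months after April 13, 2027 is February 13, 2029.
Tolling adds 128 days: February 13, 2029 + 128 days = June 21, 2029.
Tolling adds 77 days: June 21, 2029 + 77 days = September 6, 2029.
September 6, 2029 is a listed holiday. The next qualifying day is September 7, 2029.

September 7, 2029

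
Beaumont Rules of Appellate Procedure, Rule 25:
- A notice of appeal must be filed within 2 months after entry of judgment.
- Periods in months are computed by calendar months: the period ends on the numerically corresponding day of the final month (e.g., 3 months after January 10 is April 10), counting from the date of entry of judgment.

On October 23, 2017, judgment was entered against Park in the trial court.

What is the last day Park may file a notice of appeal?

2 months after October 23, 2017 is December 23, 2017.

December 23, 2017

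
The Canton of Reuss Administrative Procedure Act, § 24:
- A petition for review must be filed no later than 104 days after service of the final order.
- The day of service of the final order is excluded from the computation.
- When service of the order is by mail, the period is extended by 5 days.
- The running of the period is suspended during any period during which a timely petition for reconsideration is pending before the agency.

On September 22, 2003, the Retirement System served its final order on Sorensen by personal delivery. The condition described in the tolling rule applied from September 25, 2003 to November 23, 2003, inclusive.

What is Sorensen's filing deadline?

104 days after September 22, 2003 is January 4, 2004.
Service was not by mail, so no mail extension applies.
From September 25, 2003 through November 23, 2003 inclusive is 60 days; tolling adds 60 days: January 4, 2004 + 60 days = March 4, 2004.

March 4, 2004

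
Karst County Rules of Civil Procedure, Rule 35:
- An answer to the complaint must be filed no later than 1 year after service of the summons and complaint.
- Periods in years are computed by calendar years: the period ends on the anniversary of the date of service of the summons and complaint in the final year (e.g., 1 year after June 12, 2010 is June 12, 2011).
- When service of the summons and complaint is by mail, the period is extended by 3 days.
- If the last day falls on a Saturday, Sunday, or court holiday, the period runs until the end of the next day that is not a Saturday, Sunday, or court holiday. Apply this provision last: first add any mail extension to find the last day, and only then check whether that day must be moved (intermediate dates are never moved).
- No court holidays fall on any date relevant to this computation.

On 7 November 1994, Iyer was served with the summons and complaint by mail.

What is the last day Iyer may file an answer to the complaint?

November 10, 1995

1 year after 7 November 1994 is November 7, 1995.
Service was by mail, adding 3 days: November 7, 1995 + 3 days = November 10, 1995.
November 10, 1995 is a Friday and not a court holiday, so no extension applies.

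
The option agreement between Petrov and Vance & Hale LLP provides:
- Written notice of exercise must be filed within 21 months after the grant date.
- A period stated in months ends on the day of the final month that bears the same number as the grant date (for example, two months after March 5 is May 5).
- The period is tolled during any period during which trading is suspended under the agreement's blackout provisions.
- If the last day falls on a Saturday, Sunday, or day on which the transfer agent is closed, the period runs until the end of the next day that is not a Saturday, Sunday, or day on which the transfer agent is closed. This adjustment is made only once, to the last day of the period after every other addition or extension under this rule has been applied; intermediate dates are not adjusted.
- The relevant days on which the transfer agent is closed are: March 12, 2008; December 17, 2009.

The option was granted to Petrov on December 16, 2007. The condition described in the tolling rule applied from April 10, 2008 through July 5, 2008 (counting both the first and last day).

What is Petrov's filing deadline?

December 14, 2009

21 months after December 16, 2007 is September 16, 2009.
From April 10, 2008 through July 5, 2008 inclusive is 87 days; tolling adds 87 days: September 16, 2009 + 87 days = December 12, 2009.
December 12, 2009 is Saturday; December 13, 2009 is Sunday. The next qualifying day is December 14, 2009.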